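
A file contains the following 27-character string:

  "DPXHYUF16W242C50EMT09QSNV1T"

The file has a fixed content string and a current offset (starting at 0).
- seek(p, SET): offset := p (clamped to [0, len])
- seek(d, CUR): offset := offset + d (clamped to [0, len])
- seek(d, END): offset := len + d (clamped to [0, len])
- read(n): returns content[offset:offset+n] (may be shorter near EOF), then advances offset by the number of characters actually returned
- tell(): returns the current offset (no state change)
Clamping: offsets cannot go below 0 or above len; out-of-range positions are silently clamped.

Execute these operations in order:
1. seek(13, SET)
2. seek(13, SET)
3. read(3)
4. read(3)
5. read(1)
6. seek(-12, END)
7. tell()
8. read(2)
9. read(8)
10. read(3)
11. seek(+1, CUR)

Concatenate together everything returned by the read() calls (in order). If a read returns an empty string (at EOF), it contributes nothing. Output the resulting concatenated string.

Answer: C50EMT00EMT09QSNV1T

Derivation:
After 1 (seek(13, SET)): offset=13
After 2 (seek(13, SET)): offset=13
After 3 (read(3)): returned 'C50', offset=16
After 4 (read(3)): returned 'EMT', offset=19
After 5 (read(1)): returned '0', offset=20
After 6 (seek(-12, END)): offset=15
After 7 (tell()): offset=15
After 8 (read(2)): returned '0E', offset=17
After 9 (read(8)): returned 'MT09QSNV', offset=25
After 10 (read(3)): returned '1T', offset=27
After 11 (seek(+1, CUR)): offset=27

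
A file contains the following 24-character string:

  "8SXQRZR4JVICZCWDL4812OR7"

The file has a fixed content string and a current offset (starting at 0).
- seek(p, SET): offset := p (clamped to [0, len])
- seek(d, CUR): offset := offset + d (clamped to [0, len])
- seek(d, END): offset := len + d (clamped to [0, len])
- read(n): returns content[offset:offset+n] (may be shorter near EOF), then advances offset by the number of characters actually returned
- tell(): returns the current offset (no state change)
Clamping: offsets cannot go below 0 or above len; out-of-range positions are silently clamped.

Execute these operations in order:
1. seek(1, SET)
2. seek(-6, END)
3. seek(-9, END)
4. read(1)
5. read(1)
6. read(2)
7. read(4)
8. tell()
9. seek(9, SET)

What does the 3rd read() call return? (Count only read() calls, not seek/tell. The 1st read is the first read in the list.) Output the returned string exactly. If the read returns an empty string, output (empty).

Answer: 48

Derivation:
After 1 (seek(1, SET)): offset=1
After 2 (seek(-6, END)): offset=18
After 3 (seek(-9, END)): offset=15
After 4 (read(1)): returned 'D', offset=16
After 5 (read(1)): returned 'L', offset=17
After 6 (read(2)): returned '48', offset=19
After 7 (read(4)): returned '12OR', offset=23
After 8 (tell()): offset=23
After 9 (seek(9, SET)): offset=9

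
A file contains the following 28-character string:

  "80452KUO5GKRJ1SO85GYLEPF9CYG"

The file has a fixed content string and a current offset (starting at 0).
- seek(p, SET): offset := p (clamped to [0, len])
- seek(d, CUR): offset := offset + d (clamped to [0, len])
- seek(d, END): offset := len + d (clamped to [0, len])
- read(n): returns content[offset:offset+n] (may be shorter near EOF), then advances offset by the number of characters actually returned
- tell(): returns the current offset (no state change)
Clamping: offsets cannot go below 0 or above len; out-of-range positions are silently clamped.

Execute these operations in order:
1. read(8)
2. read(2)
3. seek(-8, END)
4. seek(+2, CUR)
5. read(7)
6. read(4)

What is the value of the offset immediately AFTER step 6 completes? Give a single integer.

After 1 (read(8)): returned '80452KUO', offset=8
After 2 (read(2)): returned '5G', offset=10
After 3 (seek(-8, END)): offset=20
After 4 (seek(+2, CUR)): offset=22
After 5 (read(7)): returned 'PF9CYG', offset=28
After 6 (read(4)): returned '', offset=28

Answer: 28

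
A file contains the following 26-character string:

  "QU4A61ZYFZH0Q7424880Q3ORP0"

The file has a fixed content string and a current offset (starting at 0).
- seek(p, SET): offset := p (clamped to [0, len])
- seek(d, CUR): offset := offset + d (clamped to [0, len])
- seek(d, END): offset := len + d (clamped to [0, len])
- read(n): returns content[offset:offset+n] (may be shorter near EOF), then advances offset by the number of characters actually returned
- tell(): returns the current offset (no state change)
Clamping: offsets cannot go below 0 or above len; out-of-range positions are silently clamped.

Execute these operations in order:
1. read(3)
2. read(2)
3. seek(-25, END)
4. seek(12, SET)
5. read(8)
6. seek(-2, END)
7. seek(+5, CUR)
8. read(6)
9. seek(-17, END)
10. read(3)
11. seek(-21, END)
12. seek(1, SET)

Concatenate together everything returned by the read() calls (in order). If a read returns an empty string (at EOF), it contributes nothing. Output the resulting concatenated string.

Answer: QU4A6Q7424880ZH0

Derivation:
After 1 (read(3)): returned 'QU4', offset=3
After 2 (read(2)): returned 'A6', offset=5
After 3 (seek(-25, END)): offset=1
After 4 (seek(12, SET)): offset=12
After 5 (read(8)): returned 'Q7424880', offset=20
After 6 (seek(-2, END)): offset=24
After 7 (seek(+5, CUR)): offset=26
After 8 (read(6)): returned '', offset=26
After 9 (seek(-17, END)): offset=9
After 10 (read(3)): returned 'ZH0', offset=12
After 11 (seek(-21, END)): offset=5
After 12 (seek(1, SET)): offset=1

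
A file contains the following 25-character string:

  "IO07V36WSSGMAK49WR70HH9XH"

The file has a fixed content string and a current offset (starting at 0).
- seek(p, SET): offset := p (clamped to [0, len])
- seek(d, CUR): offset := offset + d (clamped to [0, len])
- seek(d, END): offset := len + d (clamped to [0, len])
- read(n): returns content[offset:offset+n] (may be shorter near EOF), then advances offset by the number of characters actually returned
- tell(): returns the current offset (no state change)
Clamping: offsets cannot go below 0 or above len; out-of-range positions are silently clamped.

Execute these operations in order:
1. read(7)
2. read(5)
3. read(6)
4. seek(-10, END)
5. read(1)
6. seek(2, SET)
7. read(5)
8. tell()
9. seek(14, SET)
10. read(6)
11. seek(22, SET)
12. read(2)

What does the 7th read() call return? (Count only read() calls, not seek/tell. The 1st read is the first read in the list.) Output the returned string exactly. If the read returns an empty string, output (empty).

After 1 (read(7)): returned 'IO07V36', offset=7
After 2 (read(5)): returned 'WSSGM', offset=12
After 3 (read(6)): returned 'AK49WR', offset=18
After 4 (seek(-10, END)): offset=15
After 5 (read(1)): returned '9', offset=16
After 6 (seek(2, SET)): offset=2
After 7 (read(5)): returned '07V36', offset=7
After 8 (tell()): offset=7
After 9 (seek(14, SET)): offset=14
After 10 (read(6)): returned '49WR70', offset=20
After 11 (seek(22, SET)): offset=22
After 12 (read(2)): returned '9X', offset=24

Answer: 9X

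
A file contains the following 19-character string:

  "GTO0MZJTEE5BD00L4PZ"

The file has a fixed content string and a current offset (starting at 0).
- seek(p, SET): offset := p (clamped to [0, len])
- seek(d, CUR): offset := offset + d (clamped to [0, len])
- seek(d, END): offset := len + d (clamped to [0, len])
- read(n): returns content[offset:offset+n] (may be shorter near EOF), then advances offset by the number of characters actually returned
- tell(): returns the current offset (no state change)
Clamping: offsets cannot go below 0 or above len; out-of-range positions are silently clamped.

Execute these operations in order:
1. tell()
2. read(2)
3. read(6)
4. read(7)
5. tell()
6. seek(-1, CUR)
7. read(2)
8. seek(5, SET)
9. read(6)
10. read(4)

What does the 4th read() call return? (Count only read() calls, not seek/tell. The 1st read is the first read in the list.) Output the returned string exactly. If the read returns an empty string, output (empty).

Answer: 0L

Derivation:
After 1 (tell()): offset=0
After 2 (read(2)): returned 'GT', offset=2
After 3 (read(6)): returned 'O0MZJT', offset=8
After 4 (read(7)): returned 'EE5BD00', offset=15
After 5 (tell()): offset=15
After 6 (seek(-1, CUR)): offset=14
After 7 (read(2)): returned '0L', offset=16
After 8 (seek(5, SET)): offset=5
After 9 (read(6)): returned 'ZJTEE5', offset=11
After 10 (read(4)): returned 'BD00', offset=15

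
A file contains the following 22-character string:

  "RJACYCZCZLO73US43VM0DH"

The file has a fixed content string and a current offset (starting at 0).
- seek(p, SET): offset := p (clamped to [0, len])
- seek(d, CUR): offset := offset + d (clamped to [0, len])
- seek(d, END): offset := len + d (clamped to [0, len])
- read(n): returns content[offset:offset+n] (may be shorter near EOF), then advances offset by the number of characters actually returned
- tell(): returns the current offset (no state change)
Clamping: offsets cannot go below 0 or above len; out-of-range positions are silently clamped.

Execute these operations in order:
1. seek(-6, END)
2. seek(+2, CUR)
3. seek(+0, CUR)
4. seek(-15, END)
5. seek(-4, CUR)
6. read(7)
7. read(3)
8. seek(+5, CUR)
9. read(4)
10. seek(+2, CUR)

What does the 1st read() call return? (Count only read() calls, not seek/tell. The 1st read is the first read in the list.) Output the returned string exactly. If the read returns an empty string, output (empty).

After 1 (seek(-6, END)): offset=16
After 2 (seek(+2, CUR)): offset=18
After 3 (seek(+0, CUR)): offset=18
After 4 (seek(-15, END)): offset=7
After 5 (seek(-4, CUR)): offset=3
After 6 (read(7)): returned 'CYCZCZL', offset=10
After 7 (read(3)): returned 'O73', offset=13
After 8 (seek(+5, CUR)): offset=18
After 9 (read(4)): returned 'M0DH', offset=22
After 10 (seek(+2, CUR)): offset=22

Answer: CYCZCZL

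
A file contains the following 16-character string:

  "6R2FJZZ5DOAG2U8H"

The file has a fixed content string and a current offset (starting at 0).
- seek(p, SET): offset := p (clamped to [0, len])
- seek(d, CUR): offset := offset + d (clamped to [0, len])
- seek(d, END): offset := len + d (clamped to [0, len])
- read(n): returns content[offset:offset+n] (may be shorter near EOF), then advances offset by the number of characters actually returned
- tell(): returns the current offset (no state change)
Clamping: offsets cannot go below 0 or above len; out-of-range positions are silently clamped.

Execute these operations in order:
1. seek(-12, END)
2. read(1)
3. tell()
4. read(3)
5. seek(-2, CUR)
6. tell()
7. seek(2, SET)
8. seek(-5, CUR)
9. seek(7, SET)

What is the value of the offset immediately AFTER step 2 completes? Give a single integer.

After 1 (seek(-12, END)): offset=4
After 2 (read(1)): returned 'J', offset=5

Answer: 5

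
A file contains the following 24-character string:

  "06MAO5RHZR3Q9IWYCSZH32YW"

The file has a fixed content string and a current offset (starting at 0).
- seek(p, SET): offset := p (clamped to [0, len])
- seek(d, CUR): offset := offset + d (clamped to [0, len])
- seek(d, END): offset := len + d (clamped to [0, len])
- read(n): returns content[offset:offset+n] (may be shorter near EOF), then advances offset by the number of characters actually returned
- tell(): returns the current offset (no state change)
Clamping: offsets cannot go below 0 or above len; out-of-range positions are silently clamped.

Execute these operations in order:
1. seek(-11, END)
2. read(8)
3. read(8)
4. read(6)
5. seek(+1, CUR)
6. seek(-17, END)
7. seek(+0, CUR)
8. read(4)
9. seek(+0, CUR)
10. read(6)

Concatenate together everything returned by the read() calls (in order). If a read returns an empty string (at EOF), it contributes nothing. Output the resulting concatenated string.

After 1 (seek(-11, END)): offset=13
After 2 (read(8)): returned 'IWYCSZH3', offset=21
After 3 (read(8)): returned '2YW', offset=24
After 4 (read(6)): returned '', offset=24
After 5 (seek(+1, CUR)): offset=24
After 6 (seek(-17, END)): offset=7
After 7 (seek(+0, CUR)): offset=7
After 8 (read(4)): returned 'HZR3', offset=11
After 9 (seek(+0, CUR)): offset=11
After 10 (read(6)): returned 'Q9IWYC', offset=17

Answer: IWYCSZH32YWHZR3Q9IWYC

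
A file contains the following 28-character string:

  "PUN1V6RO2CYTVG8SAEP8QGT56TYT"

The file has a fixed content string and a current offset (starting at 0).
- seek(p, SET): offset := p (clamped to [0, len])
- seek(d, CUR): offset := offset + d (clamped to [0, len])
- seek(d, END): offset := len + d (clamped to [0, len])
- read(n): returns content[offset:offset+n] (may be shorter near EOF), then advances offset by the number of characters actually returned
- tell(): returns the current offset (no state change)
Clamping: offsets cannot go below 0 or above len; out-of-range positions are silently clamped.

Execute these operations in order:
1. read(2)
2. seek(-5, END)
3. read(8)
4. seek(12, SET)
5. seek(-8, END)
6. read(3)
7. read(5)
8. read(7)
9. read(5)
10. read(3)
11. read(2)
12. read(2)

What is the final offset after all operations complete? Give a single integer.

Answer: 28

Derivation:
After 1 (read(2)): returned 'PU', offset=2
After 2 (seek(-5, END)): offset=23
After 3 (read(8)): returned '56TYT', offset=28
After 4 (seek(12, SET)): offset=12
After 5 (seek(-8, END)): offset=20
After 6 (read(3)): returned 'QGT', offset=23
After 7 (read(5)): returned '56TYT', offset=28
After 8 (read(7)): returned '', offset=28
After 9 (read(5)): returned '', offset=28
After 10 (read(3)): returned '', offset=28
After 11 (read(2)): returned '', offset=28
After 12 (read(2)): returned '', offset=28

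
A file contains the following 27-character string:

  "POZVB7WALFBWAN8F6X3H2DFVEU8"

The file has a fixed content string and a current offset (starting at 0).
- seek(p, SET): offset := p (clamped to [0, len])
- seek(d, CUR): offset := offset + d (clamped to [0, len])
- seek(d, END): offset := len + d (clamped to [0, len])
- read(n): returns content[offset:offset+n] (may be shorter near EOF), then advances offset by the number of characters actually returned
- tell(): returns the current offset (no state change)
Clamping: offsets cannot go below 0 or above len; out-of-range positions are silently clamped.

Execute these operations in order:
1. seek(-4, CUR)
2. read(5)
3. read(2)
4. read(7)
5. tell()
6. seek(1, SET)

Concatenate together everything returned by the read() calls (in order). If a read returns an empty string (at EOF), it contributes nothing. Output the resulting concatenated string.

Answer: POZVB7WALFBWAN

Derivation:
After 1 (seek(-4, CUR)): offset=0
After 2 (read(5)): returned 'POZVB', offset=5
After 3 (read(2)): returned '7W', offset=7
After 4 (read(7)): returned 'ALFBWAN', offset=14
After 5 (tell()): offset=14
After 6 (seek(1, SET)): offset=1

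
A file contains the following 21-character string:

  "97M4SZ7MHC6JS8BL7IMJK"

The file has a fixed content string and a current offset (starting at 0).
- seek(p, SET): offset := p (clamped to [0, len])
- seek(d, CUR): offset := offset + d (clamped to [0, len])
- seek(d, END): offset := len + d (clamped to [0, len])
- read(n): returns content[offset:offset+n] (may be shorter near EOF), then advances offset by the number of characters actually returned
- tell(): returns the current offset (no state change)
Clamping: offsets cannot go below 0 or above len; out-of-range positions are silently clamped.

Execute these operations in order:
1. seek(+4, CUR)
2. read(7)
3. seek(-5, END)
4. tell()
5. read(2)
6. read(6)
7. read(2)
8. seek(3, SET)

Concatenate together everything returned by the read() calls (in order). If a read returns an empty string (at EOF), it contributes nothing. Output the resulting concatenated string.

Answer: SZ7MHC67IMJK

Derivation:
After 1 (seek(+4, CUR)): offset=4
After 2 (read(7)): returned 'SZ7MHC6', offset=11
After 3 (seek(-5, END)): offset=16
After 4 (tell()): offset=16
After 5 (read(2)): returned '7I', offset=18
After 6 (read(6)): returned 'MJK', offset=21
After 7 (read(2)): returned '', offset=21
After 8 (seek(3, SET)): offset=3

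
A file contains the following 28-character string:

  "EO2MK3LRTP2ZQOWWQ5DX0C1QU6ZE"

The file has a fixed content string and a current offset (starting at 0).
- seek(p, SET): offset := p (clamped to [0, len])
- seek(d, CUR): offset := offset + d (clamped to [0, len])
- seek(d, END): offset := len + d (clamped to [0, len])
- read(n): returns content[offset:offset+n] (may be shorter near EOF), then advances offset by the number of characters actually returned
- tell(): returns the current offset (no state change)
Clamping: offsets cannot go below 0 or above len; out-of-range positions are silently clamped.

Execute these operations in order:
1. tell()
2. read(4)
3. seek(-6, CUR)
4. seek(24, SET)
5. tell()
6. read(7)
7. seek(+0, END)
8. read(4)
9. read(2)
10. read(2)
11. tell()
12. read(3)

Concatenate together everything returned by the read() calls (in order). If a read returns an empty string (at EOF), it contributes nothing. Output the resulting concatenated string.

Answer: EO2MU6ZE

Derivation:
After 1 (tell()): offset=0
After 2 (read(4)): returned 'EO2M', offset=4
After 3 (seek(-6, CUR)): offset=0
After 4 (seek(24, SET)): offset=24
After 5 (tell()): offset=24
After 6 (read(7)): returned 'U6ZE', offset=28
After 7 (seek(+0, END)): offset=28
After 8 (read(4)): returned '', offset=28
After 9 (read(2)): returned '', offset=28
After 10 (read(2)): returned '', offset=28
After 11 (tell()): offset=28
After 12 (read(3)): returned '', offset=28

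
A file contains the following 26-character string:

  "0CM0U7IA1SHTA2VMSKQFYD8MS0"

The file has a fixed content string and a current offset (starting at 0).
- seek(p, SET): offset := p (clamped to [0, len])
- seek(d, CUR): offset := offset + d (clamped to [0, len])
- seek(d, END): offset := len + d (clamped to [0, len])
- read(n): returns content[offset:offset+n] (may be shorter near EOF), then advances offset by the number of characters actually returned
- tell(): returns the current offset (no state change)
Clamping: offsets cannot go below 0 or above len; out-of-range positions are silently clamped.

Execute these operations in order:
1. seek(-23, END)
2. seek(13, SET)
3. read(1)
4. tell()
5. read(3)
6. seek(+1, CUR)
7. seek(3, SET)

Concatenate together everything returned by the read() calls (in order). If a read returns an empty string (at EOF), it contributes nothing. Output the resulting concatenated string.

After 1 (seek(-23, END)): offset=3
After 2 (seek(13, SET)): offset=13
After 3 (read(1)): returned '2', offset=14
After 4 (tell()): offset=14
After 5 (read(3)): returned 'VMS', offset=17
After 6 (seek(+1, CUR)): offset=18
After 7 (seek(3, SET)): offset=3

Answer: 2VMS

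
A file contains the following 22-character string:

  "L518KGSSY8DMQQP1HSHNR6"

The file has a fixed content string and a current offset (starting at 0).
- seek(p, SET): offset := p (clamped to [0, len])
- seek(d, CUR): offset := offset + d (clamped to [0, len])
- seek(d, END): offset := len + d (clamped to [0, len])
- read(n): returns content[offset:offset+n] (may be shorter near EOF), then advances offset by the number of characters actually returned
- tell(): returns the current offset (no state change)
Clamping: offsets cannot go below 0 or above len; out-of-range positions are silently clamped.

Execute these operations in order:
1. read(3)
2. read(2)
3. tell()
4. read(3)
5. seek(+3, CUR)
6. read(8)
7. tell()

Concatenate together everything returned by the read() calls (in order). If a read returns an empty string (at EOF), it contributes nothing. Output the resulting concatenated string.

After 1 (read(3)): returned 'L51', offset=3
After 2 (read(2)): returned '8K', offset=5
After 3 (tell()): offset=5
After 4 (read(3)): returned 'GSS', offset=8
After 5 (seek(+3, CUR)): offset=11
After 6 (read(8)): returned 'MQQP1HSH', offset=19
After 7 (tell()): offset=19

Answer: L518KGSSMQQP1HSH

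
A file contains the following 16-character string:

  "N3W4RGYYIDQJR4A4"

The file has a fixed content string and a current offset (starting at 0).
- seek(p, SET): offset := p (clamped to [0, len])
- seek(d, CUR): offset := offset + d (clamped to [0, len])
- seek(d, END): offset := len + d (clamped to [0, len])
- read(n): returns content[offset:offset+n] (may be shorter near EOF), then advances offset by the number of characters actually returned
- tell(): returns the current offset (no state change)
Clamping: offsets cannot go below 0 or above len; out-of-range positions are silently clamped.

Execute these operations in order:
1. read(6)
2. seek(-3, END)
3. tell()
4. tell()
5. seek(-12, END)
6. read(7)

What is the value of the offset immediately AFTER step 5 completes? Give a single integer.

Answer: 4

Derivation:
After 1 (read(6)): returned 'N3W4RG', offset=6
After 2 (seek(-3, END)): offset=13
After 3 (tell()): offset=13
After 4 (tell()): offset=13
After 5 (seek(-12, END)): offset=4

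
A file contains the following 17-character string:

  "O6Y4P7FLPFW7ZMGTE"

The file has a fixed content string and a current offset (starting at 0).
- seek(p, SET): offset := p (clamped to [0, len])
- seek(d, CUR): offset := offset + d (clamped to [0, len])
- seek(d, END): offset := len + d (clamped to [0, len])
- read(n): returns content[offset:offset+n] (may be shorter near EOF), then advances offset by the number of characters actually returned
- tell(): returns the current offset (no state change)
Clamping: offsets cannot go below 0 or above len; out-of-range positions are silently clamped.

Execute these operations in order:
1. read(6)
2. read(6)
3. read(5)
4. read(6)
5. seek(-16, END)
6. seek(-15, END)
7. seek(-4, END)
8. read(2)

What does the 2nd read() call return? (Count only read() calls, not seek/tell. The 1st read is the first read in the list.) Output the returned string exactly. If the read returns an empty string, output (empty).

After 1 (read(6)): returned 'O6Y4P7', offset=6
After 2 (read(6)): returned 'FLPFW7', offset=12
After 3 (read(5)): returned 'ZMGTE', offset=17
After 4 (read(6)): returned '', offset=17
After 5 (seek(-16, END)): offset=1
After 6 (seek(-15, END)): offset=2
After 7 (seek(-4, END)): offset=13
After 8 (read(2)): returned 'MG', offset=15

Answer: FLPFW7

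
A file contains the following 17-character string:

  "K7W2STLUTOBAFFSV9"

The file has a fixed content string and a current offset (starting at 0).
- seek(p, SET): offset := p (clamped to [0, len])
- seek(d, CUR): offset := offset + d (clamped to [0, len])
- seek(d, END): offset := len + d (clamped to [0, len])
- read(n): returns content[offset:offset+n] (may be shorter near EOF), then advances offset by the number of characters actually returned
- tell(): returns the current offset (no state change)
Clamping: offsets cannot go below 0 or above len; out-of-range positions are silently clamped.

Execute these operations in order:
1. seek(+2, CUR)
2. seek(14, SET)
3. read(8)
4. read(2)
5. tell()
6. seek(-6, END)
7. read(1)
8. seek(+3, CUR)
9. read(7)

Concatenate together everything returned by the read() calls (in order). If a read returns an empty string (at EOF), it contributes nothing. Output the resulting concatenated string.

After 1 (seek(+2, CUR)): offset=2
After 2 (seek(14, SET)): offset=14
After 3 (read(8)): returned 'SV9', offset=17
After 4 (read(2)): returned '', offset=17
After 5 (tell()): offset=17
After 6 (seek(-6, END)): offset=11
After 7 (read(1)): returned 'A', offset=12
After 8 (seek(+3, CUR)): offset=15
After 9 (read(7)): returned 'V9', offset=17

Answer: SV9AV9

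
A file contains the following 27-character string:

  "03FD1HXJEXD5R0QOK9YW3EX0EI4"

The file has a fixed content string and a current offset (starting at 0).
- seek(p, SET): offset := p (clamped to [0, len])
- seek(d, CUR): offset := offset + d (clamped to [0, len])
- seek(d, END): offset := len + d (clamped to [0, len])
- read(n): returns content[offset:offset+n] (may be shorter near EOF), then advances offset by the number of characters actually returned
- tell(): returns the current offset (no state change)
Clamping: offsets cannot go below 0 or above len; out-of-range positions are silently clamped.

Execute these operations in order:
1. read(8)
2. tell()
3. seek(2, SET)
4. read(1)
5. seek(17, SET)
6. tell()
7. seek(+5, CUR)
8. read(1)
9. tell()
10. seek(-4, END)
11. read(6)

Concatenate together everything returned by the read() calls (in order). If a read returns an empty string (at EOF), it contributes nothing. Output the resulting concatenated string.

After 1 (read(8)): returned '03FD1HXJ', offset=8
After 2 (tell()): offset=8
After 3 (seek(2, SET)): offset=2
After 4 (read(1)): returned 'F', offset=3
After 5 (seek(17, SET)): offset=17
After 6 (tell()): offset=17
After 7 (seek(+5, CUR)): offset=22
After 8 (read(1)): returned 'X', offset=23
After 9 (tell()): offset=23
After 10 (seek(-4, END)): offset=23
After 11 (read(6)): returned '0EI4', offset=27

Answer: 03FD1HXJFX0EI4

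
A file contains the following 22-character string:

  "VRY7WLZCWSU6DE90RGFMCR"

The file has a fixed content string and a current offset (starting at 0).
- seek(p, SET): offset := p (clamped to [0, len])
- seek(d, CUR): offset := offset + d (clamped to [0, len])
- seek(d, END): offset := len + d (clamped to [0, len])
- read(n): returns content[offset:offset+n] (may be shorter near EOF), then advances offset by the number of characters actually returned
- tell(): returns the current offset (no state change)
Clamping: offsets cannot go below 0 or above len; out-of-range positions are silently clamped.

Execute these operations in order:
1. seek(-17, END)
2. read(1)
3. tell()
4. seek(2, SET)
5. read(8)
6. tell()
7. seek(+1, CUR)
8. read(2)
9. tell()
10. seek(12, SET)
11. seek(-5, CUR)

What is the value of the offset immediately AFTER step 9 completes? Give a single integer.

Answer: 13

Derivation:
After 1 (seek(-17, END)): offset=5
After 2 (read(1)): returned 'L', offset=6
After 3 (tell()): offset=6
After 4 (seek(2, SET)): offset=2
After 5 (read(8)): returned 'Y7WLZCWS', offset=10
After 6 (tell()): offset=10
After 7 (seek(+1, CUR)): offset=11
After 8 (read(2)): returned '6D', offset=13
After 9 (tell()): offset=13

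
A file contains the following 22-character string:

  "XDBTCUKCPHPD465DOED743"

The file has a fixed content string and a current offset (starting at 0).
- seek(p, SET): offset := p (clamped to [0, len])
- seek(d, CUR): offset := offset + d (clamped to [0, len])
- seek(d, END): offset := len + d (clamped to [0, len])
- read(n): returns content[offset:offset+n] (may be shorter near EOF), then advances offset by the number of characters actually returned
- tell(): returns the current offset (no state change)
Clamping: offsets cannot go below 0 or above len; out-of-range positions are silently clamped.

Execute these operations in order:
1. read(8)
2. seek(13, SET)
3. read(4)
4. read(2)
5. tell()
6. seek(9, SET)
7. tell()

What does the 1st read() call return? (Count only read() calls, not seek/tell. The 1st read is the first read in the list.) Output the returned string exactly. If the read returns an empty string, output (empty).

After 1 (read(8)): returned 'XDBTCUKC', offset=8
After 2 (seek(13, SET)): offset=13
After 3 (read(4)): returned '65DO', offset=17
After 4 (read(2)): returned 'ED', offset=19
After 5 (tell()): offset=19
After 6 (seek(9, SET)): offset=9
After 7 (tell()): offset=9

Answer: XDBTCUKC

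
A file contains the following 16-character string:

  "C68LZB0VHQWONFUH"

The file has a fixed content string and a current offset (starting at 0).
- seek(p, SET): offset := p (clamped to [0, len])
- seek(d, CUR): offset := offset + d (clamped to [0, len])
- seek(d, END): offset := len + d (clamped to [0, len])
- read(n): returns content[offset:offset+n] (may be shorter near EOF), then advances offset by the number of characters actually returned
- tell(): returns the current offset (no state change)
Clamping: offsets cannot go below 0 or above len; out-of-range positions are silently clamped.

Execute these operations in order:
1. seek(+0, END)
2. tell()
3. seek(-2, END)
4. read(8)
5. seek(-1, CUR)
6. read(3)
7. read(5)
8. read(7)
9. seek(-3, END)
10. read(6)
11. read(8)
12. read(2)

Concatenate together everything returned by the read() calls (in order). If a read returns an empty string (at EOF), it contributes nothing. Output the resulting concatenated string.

After 1 (seek(+0, END)): offset=16
After 2 (tell()): offset=16
After 3 (seek(-2, END)): offset=14
After 4 (read(8)): returned 'UH', offset=16
After 5 (seek(-1, CUR)): offset=15
After 6 (read(3)): returned 'H', offset=16
After 7 (read(5)): returned '', offset=16
After 8 (read(7)): returned '', offset=16
After 9 (seek(-3, END)): offset=13
After 10 (read(6)): returned 'FUH', offset=16
After 11 (read(8)): returned '', offset=16
After 12 (read(2)): returned '', offset=16

Answer: UHHFUH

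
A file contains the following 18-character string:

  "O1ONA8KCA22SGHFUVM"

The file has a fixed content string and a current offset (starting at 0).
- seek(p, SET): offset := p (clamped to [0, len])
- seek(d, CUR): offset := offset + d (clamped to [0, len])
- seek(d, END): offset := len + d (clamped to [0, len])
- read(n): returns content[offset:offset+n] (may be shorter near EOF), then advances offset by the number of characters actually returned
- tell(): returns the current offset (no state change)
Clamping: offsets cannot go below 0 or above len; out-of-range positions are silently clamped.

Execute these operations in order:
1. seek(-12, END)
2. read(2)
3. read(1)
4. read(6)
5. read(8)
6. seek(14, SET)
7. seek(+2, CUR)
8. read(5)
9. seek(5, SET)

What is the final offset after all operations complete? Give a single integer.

Answer: 5

Derivation:
After 1 (seek(-12, END)): offset=6
After 2 (read(2)): returned 'KC', offset=8
After 3 (read(1)): returned 'A', offset=9
After 4 (read(6)): returned '22SGHF', offset=15
After 5 (read(8)): returned 'UVM', offset=18
After 6 (seek(14, SET)): offset=14
After 7 (seek(+2, CUR)): offset=16
After 8 (read(5)): returned 'VM', offset=18
After 9 (seek(5, SET)): offset=5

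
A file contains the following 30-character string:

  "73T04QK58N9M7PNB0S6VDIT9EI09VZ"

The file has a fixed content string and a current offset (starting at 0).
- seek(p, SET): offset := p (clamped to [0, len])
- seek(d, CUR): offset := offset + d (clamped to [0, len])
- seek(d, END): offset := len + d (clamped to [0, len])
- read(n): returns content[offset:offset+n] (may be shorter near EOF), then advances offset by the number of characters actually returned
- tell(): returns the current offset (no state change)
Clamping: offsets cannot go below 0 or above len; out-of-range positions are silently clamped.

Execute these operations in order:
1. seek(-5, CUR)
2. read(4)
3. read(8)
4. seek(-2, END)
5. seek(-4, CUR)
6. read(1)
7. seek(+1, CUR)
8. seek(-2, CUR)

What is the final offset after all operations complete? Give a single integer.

After 1 (seek(-5, CUR)): offset=0
After 2 (read(4)): returned '73T0', offset=4
After 3 (read(8)): returned '4QK58N9M', offset=12
After 4 (seek(-2, END)): offset=28
After 5 (seek(-4, CUR)): offset=24
After 6 (read(1)): returned 'E', offset=25
After 7 (seek(+1, CUR)): offset=26
After 8 (seek(-2, CUR)): offset=24

Answer: 24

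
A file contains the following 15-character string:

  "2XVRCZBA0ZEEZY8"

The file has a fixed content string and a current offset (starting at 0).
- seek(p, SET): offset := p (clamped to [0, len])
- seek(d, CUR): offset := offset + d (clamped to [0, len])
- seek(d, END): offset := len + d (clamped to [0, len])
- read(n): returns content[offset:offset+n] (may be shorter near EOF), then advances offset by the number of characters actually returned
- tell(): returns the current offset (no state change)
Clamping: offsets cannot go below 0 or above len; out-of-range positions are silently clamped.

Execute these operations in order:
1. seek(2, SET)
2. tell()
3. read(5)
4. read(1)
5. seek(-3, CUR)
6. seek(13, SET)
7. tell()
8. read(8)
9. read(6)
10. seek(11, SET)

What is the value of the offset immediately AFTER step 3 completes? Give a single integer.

Answer: 7

Derivation:
After 1 (seek(2, SET)): offset=2
After 2 (tell()): offset=2
After 3 (read(5)): returned 'VRCZB', offset=7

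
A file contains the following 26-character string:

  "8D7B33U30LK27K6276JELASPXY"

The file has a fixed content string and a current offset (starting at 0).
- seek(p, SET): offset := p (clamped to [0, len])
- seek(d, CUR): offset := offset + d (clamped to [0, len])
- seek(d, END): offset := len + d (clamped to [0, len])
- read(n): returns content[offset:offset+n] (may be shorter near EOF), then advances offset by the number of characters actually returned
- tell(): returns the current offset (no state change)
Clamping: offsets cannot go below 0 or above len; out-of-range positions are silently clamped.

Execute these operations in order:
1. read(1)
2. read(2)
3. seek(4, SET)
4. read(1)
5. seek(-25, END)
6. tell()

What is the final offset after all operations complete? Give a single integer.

Answer: 1

Derivation:
After 1 (read(1)): returned '8', offset=1
After 2 (read(2)): returned 'D7', offset=3
After 3 (seek(4, SET)): offset=4
After 4 (read(1)): returned '3', offset=5
After 5 (seek(-25, END)): offset=1
After 6 (tell()): offset=1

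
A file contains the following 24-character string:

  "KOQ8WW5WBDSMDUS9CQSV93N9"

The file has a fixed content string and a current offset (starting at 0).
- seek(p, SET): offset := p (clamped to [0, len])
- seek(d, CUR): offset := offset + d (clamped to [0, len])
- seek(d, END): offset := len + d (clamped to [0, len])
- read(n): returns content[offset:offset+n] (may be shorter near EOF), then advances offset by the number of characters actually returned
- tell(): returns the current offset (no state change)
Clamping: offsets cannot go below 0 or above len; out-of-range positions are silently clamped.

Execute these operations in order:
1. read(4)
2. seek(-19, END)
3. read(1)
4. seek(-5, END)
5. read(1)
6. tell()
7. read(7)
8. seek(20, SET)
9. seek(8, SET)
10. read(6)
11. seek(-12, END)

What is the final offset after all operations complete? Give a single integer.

Answer: 12

Derivation:
After 1 (read(4)): returned 'KOQ8', offset=4
After 2 (seek(-19, END)): offset=5
After 3 (read(1)): returned 'W', offset=6
After 4 (seek(-5, END)): offset=19
After 5 (read(1)): returned 'V', offset=20
After 6 (tell()): offset=20
After 7 (read(7)): returned '93N9', offset=24
After 8 (seek(20, SET)): offset=20
After 9 (seek(8, SET)): offset=8
After 10 (read(6)): returned 'BDSMDU', offset=14
After 11 (seek(-12, END)): offset=12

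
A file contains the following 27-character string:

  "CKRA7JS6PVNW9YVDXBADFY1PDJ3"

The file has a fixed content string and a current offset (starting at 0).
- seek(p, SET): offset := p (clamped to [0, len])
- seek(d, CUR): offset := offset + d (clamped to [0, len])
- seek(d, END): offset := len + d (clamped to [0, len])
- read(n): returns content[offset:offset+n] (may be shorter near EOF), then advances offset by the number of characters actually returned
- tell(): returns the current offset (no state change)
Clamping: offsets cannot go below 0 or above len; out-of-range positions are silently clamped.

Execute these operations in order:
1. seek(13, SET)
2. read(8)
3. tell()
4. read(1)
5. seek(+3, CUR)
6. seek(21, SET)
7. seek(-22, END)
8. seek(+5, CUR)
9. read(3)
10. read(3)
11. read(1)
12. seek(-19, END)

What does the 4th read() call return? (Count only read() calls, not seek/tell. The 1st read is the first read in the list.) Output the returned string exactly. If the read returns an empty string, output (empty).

Answer: YVD

Derivation:
After 1 (seek(13, SET)): offset=13
After 2 (read(8)): returned 'YVDXBADF', offset=21
After 3 (tell()): offset=21
After 4 (read(1)): returned 'Y', offset=22
After 5 (seek(+3, CUR)): offset=25
After 6 (seek(21, SET)): offset=21
After 7 (seek(-22, END)): offset=5
After 8 (seek(+5, CUR)): offset=10
After 9 (read(3)): returned 'NW9', offset=13
After 10 (read(3)): returned 'YVD', offset=16
After 11 (read(1)): returned 'X', offset=17
After 12 (seek(-19, END)): offset=8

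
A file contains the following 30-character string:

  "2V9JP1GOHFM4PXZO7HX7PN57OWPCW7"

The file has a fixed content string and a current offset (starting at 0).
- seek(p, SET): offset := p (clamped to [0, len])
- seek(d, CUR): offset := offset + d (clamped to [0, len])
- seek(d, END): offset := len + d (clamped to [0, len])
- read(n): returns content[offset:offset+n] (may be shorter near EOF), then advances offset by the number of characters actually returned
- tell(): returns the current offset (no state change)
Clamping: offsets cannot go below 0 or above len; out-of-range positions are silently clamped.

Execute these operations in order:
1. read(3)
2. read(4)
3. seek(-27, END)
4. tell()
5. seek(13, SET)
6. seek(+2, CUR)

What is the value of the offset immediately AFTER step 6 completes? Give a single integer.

After 1 (read(3)): returned '2V9', offset=3
After 2 (read(4)): returned 'JP1G', offset=7
After 3 (seek(-27, END)): offset=3
After 4 (tell()): offset=3
After 5 (seek(13, SET)): offset=13
After 6 (seek(+2, CUR)): offset=15

Answer: 15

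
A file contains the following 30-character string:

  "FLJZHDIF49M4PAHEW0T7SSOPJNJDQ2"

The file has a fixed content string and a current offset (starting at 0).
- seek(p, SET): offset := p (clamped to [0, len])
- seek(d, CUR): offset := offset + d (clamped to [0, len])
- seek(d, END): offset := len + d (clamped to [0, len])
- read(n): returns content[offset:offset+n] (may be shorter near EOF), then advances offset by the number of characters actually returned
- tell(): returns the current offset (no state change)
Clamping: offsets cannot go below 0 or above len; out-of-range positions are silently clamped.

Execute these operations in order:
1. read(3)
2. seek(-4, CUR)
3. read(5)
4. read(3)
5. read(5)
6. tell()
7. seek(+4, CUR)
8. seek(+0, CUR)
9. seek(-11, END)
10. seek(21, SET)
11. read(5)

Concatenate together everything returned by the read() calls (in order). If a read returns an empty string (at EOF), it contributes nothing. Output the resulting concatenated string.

Answer: FLJFLJZHDIF49M4PSOPJN

Derivation:
After 1 (read(3)): returned 'FLJ', offset=3
After 2 (seek(-4, CUR)): offset=0
After 3 (read(5)): returned 'FLJZH', offset=5
After 4 (read(3)): returned 'DIF', offset=8
After 5 (read(5)): returned '49M4P', offset=13
After 6 (tell()): offset=13
After 7 (seek(+4, CUR)): offset=17
After 8 (seek(+0, CUR)): offset=17
After 9 (seek(-11, END)): offset=19
After 10 (seek(21, SET)): offset=21
After 11 (read(5)): returned 'SOPJN', offset=26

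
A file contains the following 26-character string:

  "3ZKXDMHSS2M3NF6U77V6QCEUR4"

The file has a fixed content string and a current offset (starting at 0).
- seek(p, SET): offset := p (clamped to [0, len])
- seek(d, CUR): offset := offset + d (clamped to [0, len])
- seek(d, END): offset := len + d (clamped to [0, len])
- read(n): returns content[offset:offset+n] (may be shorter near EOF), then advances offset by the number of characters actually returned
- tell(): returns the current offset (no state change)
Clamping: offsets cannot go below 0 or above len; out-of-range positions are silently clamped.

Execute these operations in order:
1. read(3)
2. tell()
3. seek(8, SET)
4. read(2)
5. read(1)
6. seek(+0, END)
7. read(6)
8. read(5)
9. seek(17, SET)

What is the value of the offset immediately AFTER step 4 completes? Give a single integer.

Answer: 10

Derivation:
After 1 (read(3)): returned '3ZK', offset=3
After 2 (tell()): offset=3
After 3 (seek(8, SET)): offset=8
After 4 (read(2)): returned 'S2', offset=10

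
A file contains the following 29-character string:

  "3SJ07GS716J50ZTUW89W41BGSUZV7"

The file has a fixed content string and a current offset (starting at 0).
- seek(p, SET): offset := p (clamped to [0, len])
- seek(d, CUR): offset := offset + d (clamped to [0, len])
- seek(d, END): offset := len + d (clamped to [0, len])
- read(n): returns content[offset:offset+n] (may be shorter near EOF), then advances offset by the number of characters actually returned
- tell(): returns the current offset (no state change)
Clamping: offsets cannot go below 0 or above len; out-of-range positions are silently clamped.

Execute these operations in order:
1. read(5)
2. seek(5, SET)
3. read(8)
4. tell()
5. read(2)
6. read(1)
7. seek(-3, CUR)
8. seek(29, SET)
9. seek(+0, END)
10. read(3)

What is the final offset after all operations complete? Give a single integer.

Answer: 29

Derivation:
After 1 (read(5)): returned '3SJ07', offset=5
After 2 (seek(5, SET)): offset=5
After 3 (read(8)): returned 'GS716J50', offset=13
After 4 (tell()): offset=13
After 5 (read(2)): returned 'ZT', offset=15
After 6 (read(1)): returned 'U', offset=16
After 7 (seek(-3, CUR)): offset=13
After 8 (seek(29, SET)): offset=29
After 9 (seek(+0, END)): offset=29
After 10 (read(3)): returned '', offset=29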